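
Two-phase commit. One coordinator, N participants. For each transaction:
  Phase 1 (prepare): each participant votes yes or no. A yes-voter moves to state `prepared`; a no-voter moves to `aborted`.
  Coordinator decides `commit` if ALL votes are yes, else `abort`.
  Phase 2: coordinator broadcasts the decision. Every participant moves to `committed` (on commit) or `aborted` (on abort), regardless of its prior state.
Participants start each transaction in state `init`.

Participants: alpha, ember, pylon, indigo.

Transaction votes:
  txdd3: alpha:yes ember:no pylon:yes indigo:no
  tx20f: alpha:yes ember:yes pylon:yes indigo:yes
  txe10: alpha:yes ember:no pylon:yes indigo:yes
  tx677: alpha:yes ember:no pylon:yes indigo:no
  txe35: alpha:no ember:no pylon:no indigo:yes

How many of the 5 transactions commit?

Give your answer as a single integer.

txdd3: no from ember, indigo -> abort (commits=0)
tx20f: all yes -> commit (commits=1)
txe10: no from ember -> abort (commits=1)
tx677: no from ember, indigo -> abort (commits=1)
txe35: no from alpha, ember, pylon -> abort (commits=1)

Answer: 1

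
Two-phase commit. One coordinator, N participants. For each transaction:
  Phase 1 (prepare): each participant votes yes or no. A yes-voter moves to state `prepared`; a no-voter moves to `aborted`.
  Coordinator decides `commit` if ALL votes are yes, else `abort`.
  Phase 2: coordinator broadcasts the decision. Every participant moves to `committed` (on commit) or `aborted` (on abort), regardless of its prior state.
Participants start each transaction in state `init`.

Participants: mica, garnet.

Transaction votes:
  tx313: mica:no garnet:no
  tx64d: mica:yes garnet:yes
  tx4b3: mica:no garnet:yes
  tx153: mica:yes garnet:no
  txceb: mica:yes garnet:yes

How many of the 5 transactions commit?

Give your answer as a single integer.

tx313: no from mica, garnet -> abort (commits=0)
tx64d: all yes -> commit (commits=1)
tx4b3: no from mica -> abort (commits=1)
tx153: no from garnet -> abort (commits=1)
txceb: all yes -> commit (commits=2)

Answer: 2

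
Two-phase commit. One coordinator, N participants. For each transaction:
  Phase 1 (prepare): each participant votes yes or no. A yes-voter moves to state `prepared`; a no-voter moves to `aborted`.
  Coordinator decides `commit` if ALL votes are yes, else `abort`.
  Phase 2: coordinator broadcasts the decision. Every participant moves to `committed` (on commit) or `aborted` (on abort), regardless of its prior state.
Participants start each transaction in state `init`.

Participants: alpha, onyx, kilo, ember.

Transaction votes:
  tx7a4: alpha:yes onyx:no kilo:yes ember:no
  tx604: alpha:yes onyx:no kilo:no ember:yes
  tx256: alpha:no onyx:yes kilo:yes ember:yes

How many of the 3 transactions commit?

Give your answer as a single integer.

Answer: 0

Derivation:
tx7a4: no from onyx, ember -> abort (commits=0)
tx604: no from onyx, kilo -> abort (commits=0)
tx256: no from alpha -> abort (commits=0)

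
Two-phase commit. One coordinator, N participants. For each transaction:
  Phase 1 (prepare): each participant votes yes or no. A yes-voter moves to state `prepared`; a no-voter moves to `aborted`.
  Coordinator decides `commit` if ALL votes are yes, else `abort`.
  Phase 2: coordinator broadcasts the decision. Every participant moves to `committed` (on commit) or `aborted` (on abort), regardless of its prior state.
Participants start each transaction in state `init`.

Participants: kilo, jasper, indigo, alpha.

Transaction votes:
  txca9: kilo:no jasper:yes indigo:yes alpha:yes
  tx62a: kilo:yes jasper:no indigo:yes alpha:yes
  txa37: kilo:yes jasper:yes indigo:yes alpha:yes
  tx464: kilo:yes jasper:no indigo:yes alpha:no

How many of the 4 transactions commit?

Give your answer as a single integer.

Answer: 1

Derivation:
txca9: no from kilo -> abort (commits=0)
tx62a: no from jasper -> abort (commits=0)
txa37: all yes -> commit (commits=1)
tx464: no from jasper, alpha -> abort (commits=1)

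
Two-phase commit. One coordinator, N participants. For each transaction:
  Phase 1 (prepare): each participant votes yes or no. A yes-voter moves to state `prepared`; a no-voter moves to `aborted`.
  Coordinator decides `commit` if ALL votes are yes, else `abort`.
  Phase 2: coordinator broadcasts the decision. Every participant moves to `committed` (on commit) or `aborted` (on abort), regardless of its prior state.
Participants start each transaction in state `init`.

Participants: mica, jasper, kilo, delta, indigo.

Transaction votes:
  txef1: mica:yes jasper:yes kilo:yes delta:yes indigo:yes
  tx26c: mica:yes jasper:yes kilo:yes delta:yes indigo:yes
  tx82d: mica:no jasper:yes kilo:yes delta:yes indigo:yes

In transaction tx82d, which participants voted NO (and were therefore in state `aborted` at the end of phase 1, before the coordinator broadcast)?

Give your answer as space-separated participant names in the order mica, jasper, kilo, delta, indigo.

Answer: mica

Derivation:
Txn tx82d phase 1: mica no -> aborted; jasper yes -> prepared; kilo yes -> prepared; delta yes -> prepared; indigo yes -> prepared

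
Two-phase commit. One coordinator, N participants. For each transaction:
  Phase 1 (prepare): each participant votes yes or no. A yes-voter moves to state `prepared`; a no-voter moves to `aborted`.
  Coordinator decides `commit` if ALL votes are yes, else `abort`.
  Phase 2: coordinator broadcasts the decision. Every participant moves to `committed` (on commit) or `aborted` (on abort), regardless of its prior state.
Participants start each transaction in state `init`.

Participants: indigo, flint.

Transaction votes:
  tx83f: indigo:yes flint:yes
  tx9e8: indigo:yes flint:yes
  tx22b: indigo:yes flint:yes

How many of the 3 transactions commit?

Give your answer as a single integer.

tx83f: all yes -> commit (commits=1)
tx9e8: all yes -> commit (commits=2)
tx22b: all yes -> commit (commits=3)

Answer: 3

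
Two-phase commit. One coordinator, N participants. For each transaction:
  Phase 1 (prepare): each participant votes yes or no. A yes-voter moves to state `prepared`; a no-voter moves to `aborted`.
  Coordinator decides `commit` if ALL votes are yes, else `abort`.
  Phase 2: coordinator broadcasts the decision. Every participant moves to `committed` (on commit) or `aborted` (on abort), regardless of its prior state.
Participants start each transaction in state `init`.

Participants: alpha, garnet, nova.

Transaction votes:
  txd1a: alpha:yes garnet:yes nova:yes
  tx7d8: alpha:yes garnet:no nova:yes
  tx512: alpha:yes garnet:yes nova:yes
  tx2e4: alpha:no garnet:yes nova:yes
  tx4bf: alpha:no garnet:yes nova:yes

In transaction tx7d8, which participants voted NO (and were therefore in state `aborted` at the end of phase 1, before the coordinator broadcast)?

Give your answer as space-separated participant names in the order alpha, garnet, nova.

Txn tx7d8 phase 1: alpha yes -> prepared; garnet no -> aborted; nova yes -> prepared

Answer: garnet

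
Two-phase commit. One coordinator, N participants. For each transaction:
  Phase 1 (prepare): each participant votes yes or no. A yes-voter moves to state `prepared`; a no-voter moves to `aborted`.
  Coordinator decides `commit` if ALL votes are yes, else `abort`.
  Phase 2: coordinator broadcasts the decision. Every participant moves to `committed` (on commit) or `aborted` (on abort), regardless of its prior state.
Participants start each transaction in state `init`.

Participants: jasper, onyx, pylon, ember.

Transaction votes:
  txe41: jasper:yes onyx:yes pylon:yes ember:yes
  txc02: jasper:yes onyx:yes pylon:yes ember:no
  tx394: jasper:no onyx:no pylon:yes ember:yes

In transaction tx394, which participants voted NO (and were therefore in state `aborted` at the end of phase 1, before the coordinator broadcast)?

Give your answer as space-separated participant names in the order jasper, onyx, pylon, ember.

Answer: jasper onyx

Derivation:
Txn tx394 phase 1: jasper no -> aborted; onyx no -> aborted; pylon yes -> prepared; ember yes -> prepared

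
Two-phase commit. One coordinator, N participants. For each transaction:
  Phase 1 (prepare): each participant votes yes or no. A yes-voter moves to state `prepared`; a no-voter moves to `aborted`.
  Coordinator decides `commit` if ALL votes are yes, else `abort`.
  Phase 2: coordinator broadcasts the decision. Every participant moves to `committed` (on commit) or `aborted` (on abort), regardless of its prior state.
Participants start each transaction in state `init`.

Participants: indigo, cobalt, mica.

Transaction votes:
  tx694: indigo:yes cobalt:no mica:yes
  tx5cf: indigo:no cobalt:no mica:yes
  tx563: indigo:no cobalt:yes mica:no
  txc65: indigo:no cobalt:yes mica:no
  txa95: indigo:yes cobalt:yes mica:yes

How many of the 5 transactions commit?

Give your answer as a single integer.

tx694: no from cobalt -> abort (commits=0)
tx5cf: no from indigo, cobalt -> abort (commits=0)
tx563: no from indigo, mica -> abort (commits=0)
txc65: no from indigo, mica -> abort (commits=0)
txa95: all yes -> commit (commits=1)

Answer: 1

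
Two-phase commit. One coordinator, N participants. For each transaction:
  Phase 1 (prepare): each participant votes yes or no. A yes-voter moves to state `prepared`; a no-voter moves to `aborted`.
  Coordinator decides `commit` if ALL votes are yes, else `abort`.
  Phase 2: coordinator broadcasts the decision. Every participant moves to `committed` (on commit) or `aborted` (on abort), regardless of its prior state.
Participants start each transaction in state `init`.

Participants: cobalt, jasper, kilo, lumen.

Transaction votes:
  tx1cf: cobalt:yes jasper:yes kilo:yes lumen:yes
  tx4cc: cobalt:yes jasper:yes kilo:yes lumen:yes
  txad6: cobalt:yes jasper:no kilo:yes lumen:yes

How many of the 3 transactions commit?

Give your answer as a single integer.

Answer: 2

Derivation:
tx1cf: all yes -> commit (commits=1)
tx4cc: all yes -> commit (commits=2)
txad6: no from jasper -> abort (commits=2)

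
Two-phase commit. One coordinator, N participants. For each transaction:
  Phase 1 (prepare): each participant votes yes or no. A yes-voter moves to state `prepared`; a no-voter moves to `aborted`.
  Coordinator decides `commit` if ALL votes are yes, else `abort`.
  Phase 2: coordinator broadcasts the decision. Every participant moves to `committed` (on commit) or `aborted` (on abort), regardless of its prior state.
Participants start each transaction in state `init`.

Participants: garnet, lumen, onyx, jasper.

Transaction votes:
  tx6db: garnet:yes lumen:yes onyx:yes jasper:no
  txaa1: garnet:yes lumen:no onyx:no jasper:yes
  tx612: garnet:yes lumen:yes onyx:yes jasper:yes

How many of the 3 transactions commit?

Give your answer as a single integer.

tx6db: no from jasper -> abort (commits=0)
txaa1: no from lumen, onyx -> abort (commits=0)
tx612: all yes -> commit (commits=1)

Answer: 1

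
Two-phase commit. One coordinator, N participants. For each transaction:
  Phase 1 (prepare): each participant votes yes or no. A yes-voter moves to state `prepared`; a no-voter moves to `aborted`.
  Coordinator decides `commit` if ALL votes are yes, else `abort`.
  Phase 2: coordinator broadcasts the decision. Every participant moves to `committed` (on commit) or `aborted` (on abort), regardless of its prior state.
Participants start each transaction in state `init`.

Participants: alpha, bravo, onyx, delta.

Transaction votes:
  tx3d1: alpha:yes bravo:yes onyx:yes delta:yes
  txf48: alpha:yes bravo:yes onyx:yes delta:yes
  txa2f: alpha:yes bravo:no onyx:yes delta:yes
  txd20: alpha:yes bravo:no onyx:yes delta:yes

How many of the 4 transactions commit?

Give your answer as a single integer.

Answer: 2

Derivation:
tx3d1: all yes -> commit (commits=1)
txf48: all yes -> commit (commits=2)
txa2f: no from bravo -> abort (commits=2)
txd20: no from bravo -> abort (commits=2)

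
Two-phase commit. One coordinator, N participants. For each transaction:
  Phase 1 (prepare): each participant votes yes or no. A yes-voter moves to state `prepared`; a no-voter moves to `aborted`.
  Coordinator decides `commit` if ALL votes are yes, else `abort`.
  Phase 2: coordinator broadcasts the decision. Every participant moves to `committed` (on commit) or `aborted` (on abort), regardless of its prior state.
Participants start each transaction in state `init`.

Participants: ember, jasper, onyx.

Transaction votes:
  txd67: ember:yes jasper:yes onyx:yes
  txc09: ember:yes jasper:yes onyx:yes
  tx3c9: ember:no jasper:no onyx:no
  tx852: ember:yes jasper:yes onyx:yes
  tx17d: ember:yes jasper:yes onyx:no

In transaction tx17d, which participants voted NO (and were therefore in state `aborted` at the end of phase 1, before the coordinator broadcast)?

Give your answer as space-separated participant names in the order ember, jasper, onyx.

Answer: onyx

Derivation:
Txn tx17d phase 1: ember yes -> prepared; jasper yes -> prepared; onyx no -> aborted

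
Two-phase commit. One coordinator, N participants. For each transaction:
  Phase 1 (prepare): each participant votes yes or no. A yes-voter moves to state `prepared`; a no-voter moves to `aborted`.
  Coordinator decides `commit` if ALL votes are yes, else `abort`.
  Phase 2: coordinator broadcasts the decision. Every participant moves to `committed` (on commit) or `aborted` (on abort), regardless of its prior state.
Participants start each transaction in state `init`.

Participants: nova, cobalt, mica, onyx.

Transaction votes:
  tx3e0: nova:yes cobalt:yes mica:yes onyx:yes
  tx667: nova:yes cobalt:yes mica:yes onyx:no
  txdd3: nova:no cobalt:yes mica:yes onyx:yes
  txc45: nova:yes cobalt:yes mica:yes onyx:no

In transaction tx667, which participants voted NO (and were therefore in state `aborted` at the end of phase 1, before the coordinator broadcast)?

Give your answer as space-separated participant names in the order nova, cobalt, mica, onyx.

Txn tx667 phase 1: nova yes -> prepared; cobalt yes -> prepared; mica yes -> prepared; onyx no -> aborted

Answer: onyx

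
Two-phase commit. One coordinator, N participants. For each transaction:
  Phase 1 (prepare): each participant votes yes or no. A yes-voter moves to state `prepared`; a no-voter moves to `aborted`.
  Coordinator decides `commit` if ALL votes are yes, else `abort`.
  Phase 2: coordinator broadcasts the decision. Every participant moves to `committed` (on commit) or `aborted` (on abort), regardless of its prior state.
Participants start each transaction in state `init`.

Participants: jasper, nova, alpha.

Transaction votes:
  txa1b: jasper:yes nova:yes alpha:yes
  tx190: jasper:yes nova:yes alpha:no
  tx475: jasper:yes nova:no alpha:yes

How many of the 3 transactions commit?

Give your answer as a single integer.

txa1b: all yes -> commit (commits=1)
tx190: no from alpha -> abort (commits=1)
tx475: no from nova -> abort (commits=1)

Answer: 1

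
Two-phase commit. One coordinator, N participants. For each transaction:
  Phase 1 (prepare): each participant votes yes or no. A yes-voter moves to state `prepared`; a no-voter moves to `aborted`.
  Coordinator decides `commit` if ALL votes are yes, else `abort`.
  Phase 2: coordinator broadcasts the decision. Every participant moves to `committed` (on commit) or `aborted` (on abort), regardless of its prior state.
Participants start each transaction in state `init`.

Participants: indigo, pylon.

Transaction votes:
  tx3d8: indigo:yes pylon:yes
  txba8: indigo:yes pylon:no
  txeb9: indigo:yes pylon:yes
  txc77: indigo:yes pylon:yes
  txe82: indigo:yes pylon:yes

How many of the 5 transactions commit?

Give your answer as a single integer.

Answer: 4

Derivation:
tx3d8: all yes -> commit (commits=1)
txba8: no from pylon -> abort (commits=1)
txeb9: all yes -> commit (commits=2)
txc77: all yes -> commit (commits=3)
txe82: all yes -> commit (commits=4)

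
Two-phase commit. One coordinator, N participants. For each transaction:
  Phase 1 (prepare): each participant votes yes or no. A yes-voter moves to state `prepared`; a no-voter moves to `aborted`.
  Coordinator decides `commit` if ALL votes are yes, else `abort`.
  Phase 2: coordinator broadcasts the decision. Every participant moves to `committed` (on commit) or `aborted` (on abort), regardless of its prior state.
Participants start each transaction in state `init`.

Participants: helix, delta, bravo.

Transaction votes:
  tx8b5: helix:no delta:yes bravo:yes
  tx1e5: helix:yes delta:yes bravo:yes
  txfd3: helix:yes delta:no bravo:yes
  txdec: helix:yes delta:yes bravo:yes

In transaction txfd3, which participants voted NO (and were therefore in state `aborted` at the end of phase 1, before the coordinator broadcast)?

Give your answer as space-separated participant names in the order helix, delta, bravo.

Txn txfd3 phase 1: helix yes -> prepared; delta no -> aborted; bravo yes -> prepared

Answer: delta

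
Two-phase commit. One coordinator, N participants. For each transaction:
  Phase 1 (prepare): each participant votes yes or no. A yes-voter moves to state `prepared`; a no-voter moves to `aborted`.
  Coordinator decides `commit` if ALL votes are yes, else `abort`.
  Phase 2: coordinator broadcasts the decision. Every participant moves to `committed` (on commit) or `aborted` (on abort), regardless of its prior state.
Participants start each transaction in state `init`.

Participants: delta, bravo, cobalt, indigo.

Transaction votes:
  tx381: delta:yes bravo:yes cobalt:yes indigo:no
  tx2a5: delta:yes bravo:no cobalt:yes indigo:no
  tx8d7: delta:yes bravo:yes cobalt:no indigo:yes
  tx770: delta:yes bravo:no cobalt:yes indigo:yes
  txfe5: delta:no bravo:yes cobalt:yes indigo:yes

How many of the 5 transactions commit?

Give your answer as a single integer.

tx381: no from indigo -> abort (commits=0)
tx2a5: no from bravo, indigo -> abort (commits=0)
tx8d7: no from cobalt -> abort (commits=0)
tx770: no from bravo -> abort (commits=0)
txfe5: no from delta -> abort (commits=0)

Answer: 0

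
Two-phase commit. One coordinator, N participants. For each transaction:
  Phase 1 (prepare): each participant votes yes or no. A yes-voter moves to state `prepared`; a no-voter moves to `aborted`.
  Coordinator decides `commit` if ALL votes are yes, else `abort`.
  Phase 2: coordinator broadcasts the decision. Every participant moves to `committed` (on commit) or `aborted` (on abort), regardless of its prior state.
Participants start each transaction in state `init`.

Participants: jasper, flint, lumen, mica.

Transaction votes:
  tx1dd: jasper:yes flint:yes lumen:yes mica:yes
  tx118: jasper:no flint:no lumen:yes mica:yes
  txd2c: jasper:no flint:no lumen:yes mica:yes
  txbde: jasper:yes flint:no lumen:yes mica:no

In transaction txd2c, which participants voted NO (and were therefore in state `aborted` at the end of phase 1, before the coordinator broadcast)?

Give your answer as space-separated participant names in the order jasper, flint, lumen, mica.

Txn txd2c phase 1: jasper no -> aborted; flint no -> aborted; lumen yes -> prepared; mica yes -> prepared

Answer: jasper flint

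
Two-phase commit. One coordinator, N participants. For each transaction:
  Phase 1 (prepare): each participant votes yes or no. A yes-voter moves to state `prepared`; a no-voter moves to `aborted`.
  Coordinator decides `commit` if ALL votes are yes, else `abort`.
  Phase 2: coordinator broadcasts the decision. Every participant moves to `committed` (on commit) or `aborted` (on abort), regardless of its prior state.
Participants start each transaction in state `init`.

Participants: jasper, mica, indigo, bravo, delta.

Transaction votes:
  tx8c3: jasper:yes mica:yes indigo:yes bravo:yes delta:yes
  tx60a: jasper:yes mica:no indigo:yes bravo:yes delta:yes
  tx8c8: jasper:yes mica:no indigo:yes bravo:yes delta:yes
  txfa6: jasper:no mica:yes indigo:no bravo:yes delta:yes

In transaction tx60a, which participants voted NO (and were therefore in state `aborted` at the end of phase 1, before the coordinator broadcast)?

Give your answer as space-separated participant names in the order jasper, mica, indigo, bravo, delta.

Txn tx60a phase 1: jasper yes -> prepared; mica no -> aborted; indigo yes -> prepared; bravo yes -> prepared; delta yes -> prepared

Answer: mica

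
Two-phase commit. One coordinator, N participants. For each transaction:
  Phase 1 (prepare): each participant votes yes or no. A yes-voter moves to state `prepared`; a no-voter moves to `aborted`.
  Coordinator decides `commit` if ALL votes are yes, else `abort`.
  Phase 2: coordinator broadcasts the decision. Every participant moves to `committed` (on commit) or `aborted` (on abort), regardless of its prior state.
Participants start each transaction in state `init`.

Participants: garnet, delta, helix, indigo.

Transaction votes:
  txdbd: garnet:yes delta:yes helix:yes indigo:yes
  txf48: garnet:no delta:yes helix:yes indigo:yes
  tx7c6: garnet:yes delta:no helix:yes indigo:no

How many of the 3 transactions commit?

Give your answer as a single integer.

txdbd: all yes -> commit (commits=1)
txf48: no from garnet -> abort (commits=1)
tx7c6: no from delta, indigo -> abort (commits=1)

Answer: 1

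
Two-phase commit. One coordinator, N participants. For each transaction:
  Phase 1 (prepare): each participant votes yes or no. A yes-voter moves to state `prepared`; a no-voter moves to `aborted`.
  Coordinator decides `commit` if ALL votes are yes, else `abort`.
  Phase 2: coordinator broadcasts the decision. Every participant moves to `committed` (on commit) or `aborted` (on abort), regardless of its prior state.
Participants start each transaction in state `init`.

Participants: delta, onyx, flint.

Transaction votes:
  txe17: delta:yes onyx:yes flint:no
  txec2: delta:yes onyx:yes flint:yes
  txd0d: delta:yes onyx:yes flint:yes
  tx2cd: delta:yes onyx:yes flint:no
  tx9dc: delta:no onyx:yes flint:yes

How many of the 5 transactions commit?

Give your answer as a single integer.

Answer: 2

Derivation:
txe17: no from flint -> abort (commits=0)
txec2: all yes -> commit (commits=1)
txd0d: all yes -> commit (commits=2)
tx2cd: no from flint -> abort (commits=2)
tx9dc: no from delta -> abort (commits=2)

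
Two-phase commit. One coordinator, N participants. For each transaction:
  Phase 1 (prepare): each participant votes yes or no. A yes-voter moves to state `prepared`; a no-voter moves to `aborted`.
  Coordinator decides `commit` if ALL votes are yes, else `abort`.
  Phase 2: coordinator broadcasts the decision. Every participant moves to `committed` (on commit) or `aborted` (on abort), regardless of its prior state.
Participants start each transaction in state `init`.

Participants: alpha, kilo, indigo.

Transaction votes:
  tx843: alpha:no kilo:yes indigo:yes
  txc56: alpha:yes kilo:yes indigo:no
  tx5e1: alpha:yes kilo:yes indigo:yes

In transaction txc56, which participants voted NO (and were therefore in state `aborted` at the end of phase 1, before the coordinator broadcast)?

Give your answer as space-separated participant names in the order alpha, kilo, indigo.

Txn txc56 phase 1: alpha yes -> prepared; kilo yes -> prepared; indigo no -> aborted

Answer: indigo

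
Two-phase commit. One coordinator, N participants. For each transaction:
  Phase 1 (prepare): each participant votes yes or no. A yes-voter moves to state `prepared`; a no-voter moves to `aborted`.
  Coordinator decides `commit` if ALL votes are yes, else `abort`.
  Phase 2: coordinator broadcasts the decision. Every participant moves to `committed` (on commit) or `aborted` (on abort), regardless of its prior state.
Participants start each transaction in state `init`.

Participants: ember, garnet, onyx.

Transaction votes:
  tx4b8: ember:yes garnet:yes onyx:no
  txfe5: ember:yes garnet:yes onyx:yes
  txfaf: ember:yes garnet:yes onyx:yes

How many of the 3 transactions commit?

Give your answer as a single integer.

Answer: 2

Derivation:
tx4b8: no from onyx -> abort (commits=0)
txfe5: all yes -> commit (commits=1)
txfaf: all yes -> commit (commits=2)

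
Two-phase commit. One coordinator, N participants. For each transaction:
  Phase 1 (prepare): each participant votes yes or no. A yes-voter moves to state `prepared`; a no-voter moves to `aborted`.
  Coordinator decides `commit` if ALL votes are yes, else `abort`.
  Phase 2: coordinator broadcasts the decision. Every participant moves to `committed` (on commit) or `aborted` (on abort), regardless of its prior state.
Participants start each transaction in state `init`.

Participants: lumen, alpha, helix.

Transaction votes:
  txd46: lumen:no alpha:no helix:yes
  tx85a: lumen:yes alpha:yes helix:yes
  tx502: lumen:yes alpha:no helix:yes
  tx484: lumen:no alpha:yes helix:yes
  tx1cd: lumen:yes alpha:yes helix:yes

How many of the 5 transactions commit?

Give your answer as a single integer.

txd46: no from lumen, alpha -> abort (commits=0)
tx85a: all yes -> commit (commits=1)
tx502: no from alpha -> abort (commits=1)
tx484: no from lumen -> abort (commits=1)
tx1cd: all yes -> commit (commits=2)

Answer: 2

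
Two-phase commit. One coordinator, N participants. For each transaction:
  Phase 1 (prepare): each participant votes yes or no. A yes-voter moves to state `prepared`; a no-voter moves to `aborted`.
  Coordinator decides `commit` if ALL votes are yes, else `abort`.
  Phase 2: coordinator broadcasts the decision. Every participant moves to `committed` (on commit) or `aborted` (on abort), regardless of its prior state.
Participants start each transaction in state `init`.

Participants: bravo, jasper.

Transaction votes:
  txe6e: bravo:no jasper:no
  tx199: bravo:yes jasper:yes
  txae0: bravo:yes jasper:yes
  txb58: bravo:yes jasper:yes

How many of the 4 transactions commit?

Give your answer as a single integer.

Answer: 3

Derivation:
txe6e: no from bravo, jasper -> abort (commits=0)
tx199: all yes -> commit (commits=1)
txae0: all yes -> commit (commits=2)
txb58: all yes -> commit (commits=3)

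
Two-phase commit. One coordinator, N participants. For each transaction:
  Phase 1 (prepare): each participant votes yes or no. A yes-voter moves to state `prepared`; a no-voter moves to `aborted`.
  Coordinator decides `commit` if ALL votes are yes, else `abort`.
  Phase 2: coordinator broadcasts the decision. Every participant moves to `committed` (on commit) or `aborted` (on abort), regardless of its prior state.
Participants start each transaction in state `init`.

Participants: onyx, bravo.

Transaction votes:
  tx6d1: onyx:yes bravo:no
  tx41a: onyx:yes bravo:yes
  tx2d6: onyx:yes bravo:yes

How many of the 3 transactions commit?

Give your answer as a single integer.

Answer: 2

Derivation:
tx6d1: no from bravo -> abort (commits=0)
tx41a: all yes -> commit (commits=1)
tx2d6: all yes -> commit (commits=2)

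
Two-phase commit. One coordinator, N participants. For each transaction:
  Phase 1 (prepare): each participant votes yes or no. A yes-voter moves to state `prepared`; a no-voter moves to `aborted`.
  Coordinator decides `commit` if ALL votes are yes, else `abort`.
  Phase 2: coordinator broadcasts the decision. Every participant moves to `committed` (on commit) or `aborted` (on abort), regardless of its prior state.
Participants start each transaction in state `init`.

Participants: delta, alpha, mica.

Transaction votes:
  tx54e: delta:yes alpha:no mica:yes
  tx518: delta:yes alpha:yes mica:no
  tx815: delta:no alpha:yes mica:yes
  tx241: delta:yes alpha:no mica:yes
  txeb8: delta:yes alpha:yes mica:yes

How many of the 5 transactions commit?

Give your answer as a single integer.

Answer: 1

Derivation:
tx54e: no from alpha -> abort (commits=0)
tx518: no from mica -> abort (commits=0)
tx815: no from delta -> abort (commits=0)
tx241: no from alpha -> abort (commits=0)
txeb8: all yes -> commit (commits=1)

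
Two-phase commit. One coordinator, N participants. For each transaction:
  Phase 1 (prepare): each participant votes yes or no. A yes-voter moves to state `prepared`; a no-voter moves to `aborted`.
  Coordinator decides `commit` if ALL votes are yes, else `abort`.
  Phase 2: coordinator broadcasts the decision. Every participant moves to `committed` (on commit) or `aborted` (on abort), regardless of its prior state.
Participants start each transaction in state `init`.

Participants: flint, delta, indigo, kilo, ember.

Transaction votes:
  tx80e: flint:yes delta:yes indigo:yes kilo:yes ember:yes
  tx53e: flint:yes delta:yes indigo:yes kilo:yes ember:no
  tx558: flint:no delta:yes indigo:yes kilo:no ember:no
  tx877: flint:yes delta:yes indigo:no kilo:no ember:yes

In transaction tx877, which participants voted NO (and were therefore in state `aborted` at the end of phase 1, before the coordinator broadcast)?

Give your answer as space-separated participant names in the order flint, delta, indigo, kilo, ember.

Txn tx877 phase 1: flint yes -> prepared; delta yes -> prepared; indigo no -> aborted; kilo no -> aborted; ember yes -> prepared

Answer: indigo kilo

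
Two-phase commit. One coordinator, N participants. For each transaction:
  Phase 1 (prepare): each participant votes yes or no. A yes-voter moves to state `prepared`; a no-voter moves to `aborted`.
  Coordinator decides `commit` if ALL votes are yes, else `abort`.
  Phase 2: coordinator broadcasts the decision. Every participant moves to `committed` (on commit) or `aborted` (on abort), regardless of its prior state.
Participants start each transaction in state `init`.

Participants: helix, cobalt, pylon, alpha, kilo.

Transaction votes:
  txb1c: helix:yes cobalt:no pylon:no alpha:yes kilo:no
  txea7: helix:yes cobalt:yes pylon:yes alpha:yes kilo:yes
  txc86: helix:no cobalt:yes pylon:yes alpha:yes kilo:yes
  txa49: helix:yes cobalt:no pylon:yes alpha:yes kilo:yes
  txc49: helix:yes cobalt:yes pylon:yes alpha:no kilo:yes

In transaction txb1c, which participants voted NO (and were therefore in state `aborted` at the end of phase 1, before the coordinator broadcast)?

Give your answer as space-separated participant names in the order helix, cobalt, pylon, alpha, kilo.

Txn txb1c phase 1: helix yes -> prepared; cobalt no -> aborted; pylon no -> aborted; alpha yes -> prepared; kilo no -> aborted

Answer: cobalt pylon kilo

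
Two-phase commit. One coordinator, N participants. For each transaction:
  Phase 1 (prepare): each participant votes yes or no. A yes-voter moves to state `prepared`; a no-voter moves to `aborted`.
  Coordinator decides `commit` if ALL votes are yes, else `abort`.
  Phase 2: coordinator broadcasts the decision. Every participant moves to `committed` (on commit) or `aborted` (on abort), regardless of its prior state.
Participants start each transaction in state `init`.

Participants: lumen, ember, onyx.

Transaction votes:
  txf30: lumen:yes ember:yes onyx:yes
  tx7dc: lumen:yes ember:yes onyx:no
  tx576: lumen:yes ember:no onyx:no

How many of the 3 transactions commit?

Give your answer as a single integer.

txf30: all yes -> commit (commits=1)
tx7dc: no from onyx -> abort (commits=1)
tx576: no from ember, onyx -> abort (commits=1)

Answer: 1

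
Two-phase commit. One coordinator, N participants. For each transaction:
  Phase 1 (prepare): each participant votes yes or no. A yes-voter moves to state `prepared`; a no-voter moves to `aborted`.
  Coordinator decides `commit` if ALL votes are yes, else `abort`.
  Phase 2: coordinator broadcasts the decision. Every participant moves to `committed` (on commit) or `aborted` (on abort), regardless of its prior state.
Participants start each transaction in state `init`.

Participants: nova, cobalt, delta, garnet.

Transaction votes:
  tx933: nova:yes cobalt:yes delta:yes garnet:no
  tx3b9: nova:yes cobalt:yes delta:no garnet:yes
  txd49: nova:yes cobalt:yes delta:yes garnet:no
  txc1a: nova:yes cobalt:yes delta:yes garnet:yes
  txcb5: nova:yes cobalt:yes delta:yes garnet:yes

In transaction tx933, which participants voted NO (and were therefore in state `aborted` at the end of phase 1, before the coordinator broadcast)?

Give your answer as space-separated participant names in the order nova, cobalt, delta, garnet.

Txn tx933 phase 1: nova yes -> prepared; cobalt yes -> prepared; delta yes -> prepared; garnet no -> aborted

Answer: garnet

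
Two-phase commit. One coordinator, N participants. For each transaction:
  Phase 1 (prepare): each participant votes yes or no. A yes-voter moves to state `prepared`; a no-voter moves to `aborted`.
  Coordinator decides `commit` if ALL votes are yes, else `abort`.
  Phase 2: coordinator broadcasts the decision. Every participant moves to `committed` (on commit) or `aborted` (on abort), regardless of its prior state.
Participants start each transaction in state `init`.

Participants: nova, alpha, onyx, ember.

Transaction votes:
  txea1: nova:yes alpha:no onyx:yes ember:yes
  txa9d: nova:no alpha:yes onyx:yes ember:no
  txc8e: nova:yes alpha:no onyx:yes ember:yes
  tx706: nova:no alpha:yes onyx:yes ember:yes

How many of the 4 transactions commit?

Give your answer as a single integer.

txea1: no from alpha -> abort (commits=0)
txa9d: no from nova, ember -> abort (commits=0)
txc8e: no from alpha -> abort (commits=0)
tx706: no from nova -> abort (commits=0)

Answer: 0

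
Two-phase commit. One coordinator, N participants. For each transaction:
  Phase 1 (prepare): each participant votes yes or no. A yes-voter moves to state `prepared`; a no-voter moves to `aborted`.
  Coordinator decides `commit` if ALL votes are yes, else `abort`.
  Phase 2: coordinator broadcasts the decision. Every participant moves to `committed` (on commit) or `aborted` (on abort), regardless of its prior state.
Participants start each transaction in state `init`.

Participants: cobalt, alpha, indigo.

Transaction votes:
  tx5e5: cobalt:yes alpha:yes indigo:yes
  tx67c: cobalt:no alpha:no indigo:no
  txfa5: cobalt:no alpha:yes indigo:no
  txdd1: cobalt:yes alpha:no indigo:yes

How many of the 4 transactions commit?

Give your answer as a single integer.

Answer: 1

Derivation:
tx5e5: all yes -> commit (commits=1)
tx67c: no from cobalt, alpha, indigo -> abort (commits=1)
txfa5: no from cobalt, indigo -> abort (commits=1)
txdd1: no from alpha -> abort (commits=1)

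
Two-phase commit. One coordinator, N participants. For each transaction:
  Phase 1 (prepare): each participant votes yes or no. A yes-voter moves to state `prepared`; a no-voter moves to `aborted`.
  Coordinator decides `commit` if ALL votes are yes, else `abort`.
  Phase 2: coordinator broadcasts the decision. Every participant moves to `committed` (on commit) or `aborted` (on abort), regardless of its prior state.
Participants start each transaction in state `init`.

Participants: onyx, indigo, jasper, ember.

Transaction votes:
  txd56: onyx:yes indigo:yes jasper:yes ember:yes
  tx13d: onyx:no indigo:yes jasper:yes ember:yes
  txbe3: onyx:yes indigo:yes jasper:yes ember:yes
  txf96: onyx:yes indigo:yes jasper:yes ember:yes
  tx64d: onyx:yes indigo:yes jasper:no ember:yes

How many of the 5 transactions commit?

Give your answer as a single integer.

Answer: 3

Derivation:
txd56: all yes -> commit (commits=1)
tx13d: no from onyx -> abort (commits=1)
txbe3: all yes -> commit (commits=2)
txf96: all yes -> commit (commits=3)
tx64d: no from jasper -> abort (commits=3)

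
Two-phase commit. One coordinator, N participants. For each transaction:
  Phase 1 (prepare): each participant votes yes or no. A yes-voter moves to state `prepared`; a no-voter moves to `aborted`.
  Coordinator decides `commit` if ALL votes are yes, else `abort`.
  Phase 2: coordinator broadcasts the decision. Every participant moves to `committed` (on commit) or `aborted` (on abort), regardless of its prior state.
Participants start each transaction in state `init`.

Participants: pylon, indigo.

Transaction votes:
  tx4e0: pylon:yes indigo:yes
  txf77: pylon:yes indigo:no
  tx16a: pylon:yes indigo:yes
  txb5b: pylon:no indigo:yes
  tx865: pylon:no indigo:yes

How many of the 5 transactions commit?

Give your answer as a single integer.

Answer: 2

Derivation:
tx4e0: all yes -> commit (commits=1)
txf77: no from indigo -> abort (commits=1)
tx16a: all yes -> commit (commits=2)
txb5b: no from pylon -> abort (commits=2)
tx865: no from pylon -> abort (commits=2)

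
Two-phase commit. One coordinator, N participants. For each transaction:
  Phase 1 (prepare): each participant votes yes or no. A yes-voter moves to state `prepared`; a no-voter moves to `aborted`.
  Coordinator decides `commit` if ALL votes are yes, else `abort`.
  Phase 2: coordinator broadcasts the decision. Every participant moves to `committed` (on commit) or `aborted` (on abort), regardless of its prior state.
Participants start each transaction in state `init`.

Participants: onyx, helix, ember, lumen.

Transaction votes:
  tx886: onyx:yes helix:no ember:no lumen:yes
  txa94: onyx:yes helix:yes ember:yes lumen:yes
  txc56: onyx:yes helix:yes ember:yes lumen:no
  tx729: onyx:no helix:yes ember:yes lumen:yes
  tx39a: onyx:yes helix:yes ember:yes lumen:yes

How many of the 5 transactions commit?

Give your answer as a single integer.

Answer: 2

Derivation:
tx886: no from helix, ember -> abort (commits=0)
txa94: all yes -> commit (commits=1)
txc56: no from lumen -> abort (commits=1)
tx729: no from onyx -> abort (commits=1)
tx39a: all yes -> commit (commits=2)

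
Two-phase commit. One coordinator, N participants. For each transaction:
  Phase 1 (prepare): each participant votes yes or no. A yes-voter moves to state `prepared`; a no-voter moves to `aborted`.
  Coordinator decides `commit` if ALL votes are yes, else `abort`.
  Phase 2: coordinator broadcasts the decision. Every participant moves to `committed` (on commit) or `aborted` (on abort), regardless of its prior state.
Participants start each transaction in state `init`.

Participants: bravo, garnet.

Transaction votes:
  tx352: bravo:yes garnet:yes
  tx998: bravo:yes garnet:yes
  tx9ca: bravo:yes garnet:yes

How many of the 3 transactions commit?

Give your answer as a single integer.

Answer: 3

Derivation:
tx352: all yes -> commit (commits=1)
tx998: all yes -> commit (commits=2)
tx9ca: all yes -> commit (commits=3)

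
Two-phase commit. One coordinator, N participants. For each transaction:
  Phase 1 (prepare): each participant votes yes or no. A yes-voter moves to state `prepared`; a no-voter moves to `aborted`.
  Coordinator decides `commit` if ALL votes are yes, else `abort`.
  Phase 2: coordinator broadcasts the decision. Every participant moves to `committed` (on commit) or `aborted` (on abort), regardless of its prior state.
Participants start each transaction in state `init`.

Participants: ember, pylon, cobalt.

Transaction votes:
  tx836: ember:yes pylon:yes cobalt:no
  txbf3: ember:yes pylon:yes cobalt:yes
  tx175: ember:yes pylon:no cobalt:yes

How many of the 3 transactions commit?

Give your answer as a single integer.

Answer: 1

Derivation:
tx836: no from cobalt -> abort (commits=0)
txbf3: all yes -> commit (commits=1)
tx175: no from pylon -> abort (commits=1)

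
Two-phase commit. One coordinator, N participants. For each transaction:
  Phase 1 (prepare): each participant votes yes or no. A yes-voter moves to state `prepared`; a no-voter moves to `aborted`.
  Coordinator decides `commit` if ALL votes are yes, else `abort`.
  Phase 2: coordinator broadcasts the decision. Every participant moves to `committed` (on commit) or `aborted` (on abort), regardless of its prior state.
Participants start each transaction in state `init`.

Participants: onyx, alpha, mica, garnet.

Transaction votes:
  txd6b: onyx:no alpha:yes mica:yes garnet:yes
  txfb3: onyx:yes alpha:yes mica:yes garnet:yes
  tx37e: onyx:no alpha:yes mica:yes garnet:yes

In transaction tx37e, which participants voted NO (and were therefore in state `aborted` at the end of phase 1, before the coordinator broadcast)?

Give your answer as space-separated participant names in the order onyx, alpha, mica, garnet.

Answer: onyx

Derivation:
Txn tx37e phase 1: onyx no -> aborted; alpha yes -> prepared; mica yes -> prepared; garnet yes -> prepared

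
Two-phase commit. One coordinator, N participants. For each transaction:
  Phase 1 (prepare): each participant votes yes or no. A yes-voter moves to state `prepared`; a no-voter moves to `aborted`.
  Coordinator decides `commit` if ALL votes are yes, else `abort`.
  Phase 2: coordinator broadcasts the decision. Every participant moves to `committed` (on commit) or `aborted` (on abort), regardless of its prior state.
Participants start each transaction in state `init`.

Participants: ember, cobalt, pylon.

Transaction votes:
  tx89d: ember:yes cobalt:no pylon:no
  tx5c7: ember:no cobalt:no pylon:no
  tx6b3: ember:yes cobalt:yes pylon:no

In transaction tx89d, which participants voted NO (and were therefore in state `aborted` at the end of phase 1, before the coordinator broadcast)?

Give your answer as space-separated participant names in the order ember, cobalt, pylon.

Txn tx89d phase 1: ember yes -> prepared; cobalt no -> aborted; pylon no -> aborted

Answer: cobalt pylon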